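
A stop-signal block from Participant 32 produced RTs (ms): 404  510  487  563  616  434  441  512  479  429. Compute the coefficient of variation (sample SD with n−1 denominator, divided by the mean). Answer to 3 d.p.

n = 10, Σ = 4875, M = 487.5000
Σ(x−M)² = 38810.500; s = √(38810.500/9) = 65.6679
CV = 65.6679 / 487.5000 = 0.13470

0.135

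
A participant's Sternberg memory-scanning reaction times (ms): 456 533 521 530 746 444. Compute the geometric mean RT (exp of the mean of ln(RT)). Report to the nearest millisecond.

530 ms

ln(RT): 6.1225, 6.2785, 6.2558, 6.2729, 6.6147, 6.0958
Mean ln(RT) = 37.6402/6 = 6.27337
Geometric mean = exp(6.27337) = 530.26 ms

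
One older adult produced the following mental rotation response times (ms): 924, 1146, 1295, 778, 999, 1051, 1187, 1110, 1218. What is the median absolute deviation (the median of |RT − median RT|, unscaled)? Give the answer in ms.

Sorted: 778, 924, 999, 1051, 1110, 1146, 1187, 1218, 1295 → median = 1110
|x − 1110|: 186, 36, 185, 332, 111, 59, 77, 0, 108
Sorted deviations: 0, 36, 59, 77, 108, 111, 185, 186, 332 → MAD = 108

108 ms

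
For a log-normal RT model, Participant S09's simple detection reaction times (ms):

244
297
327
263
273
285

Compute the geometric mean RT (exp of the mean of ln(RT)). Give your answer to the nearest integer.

ln(RT): 5.4972, 5.6937, 5.7900, 5.5722, 5.6095, 5.6525
Mean ln(RT) = 33.8150/6 = 5.63583
Geometric mean = exp(5.63583) = 280.29 ms

280 ms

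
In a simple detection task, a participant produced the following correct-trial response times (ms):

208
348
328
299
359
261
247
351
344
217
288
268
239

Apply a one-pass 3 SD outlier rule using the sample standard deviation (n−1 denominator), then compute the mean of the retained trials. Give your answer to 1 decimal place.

289.0 ms

n = 13, ΣRT = 3757, M = 289.000
Σ(x−M)² = 34106.00; s = √(34106.00/12) = 53.312
Cutoffs: 289.000 ± 3·53.312 → [129.1, 448.9]
No RTs fall outside the cutoffs; all 13 retained. Mean = 3757/13 = 289.000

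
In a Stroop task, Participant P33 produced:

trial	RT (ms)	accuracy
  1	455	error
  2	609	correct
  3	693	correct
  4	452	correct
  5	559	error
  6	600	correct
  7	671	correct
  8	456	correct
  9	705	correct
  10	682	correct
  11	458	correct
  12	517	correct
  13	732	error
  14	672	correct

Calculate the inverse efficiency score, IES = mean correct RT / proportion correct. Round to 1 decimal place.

753.8 ms

Correct trials (n=11): 609, 693, 452, 600, 671, 456, 705, 682, 458, 517, 672
Mean correct RT = 6515/11 = 592.2727 ms
Proportion correct = 11/14
IES = 592.2727 / (11/14) = 753.802 ms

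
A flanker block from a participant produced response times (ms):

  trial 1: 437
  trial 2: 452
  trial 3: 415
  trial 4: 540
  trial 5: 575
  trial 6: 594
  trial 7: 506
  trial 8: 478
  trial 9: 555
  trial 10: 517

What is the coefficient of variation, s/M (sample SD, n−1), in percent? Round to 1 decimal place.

n = 10, Σ = 5069, M = 506.9000
Σ(x−M)² = 32916.900; s = √(32916.900/9) = 60.4767
CV = 60.4767 / 506.9000 = 0.11931 = 11.931%

11.9%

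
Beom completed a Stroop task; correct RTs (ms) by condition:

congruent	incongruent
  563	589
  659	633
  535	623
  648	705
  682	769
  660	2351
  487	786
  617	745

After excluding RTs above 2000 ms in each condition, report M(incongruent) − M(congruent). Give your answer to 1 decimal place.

incongruent: exclude 2351
M(congruent) = 4851/8 = 606.375
M(incongruent) = 4850/7 = 692.857
Difference = 692.857 − 606.375 = 86.482 ms

86.5 ms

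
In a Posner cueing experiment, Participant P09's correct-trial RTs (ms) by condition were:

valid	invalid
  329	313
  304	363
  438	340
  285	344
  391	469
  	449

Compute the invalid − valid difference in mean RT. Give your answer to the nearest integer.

30 ms

M(valid) = 1747/5 = 349.400
M(invalid) = 2278/6 = 379.667
Difference = 379.667 − 349.400 = 30.267 ms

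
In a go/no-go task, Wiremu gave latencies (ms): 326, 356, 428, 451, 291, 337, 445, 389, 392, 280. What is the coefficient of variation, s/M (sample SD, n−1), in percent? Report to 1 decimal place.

n = 10, Σ = 3695, M = 369.5000
Σ(x−M)² = 33954.500; s = √(33954.500/9) = 61.4225
CV = 61.4225 / 369.5000 = 0.16623 = 16.623%

16.6%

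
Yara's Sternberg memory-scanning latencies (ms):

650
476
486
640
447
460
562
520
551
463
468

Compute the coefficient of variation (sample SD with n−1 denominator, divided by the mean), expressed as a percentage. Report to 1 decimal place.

n = 11, Σ = 5723, M = 520.2727
Σ(x−M)² = 51998.182; s = √(51998.182/10) = 72.1098
CV = 72.1098 / 520.2727 = 0.13860 = 13.860%

13.9%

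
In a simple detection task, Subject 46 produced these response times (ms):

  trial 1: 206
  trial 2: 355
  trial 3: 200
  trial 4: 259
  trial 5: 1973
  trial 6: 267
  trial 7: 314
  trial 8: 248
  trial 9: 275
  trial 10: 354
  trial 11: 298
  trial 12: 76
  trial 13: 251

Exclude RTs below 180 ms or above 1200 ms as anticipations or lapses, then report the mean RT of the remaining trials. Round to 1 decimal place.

275.2 ms

Excluded: 76, 1973
Retained (n=11): Σ = 3027
Mean = 3027/11 = 275.1818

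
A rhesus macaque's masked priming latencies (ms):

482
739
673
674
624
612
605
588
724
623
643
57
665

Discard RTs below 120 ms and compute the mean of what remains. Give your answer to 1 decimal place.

637.7 ms

Excluded: 57
Retained (n=12): Σ = 7652
Mean = 7652/12 = 637.6667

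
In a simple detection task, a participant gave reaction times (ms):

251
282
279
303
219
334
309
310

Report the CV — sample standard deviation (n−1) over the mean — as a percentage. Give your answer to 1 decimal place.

12.9%

n = 8, Σ = 2287, M = 285.8750
Σ(x−M)² = 9476.875; s = √(9476.875/7) = 36.7946
CV = 36.7946 / 285.8750 = 0.12871 = 12.871%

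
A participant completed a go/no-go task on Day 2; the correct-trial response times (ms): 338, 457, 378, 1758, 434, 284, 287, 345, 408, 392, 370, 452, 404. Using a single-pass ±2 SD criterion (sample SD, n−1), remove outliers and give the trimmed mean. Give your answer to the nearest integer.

n = 13, ΣRT = 6307, M = 485.154
Σ(x−M)² = 1791629.69; s = √(1791629.69/12) = 386.397
Cutoffs: 485.154 ± 2·386.397 → [-287.6, 1257.9]
Outside: 1758 → excluded.
Retained (n=12): Σ = 4549, mean = 4549/12 = 379.083

379 ms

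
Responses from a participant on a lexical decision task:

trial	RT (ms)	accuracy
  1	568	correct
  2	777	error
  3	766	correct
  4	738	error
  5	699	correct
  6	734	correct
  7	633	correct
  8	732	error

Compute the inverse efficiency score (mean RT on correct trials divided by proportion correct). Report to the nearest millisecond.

Correct trials (n=5): 568, 766, 699, 734, 633
Mean correct RT = 3400/5 = 680.0000 ms
Proportion correct = 5/8
IES = 680.0000 / (5/8) = 1088.000 ms

1088 ms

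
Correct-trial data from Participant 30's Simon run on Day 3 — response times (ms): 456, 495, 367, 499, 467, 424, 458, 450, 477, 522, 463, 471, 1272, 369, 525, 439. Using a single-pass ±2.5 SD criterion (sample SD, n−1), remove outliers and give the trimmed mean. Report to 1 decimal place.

458.8 ms

n = 16, ΣRT = 8154, M = 509.625
Σ(x−M)² = 650011.75; s = √(650011.75/15) = 208.168
Cutoffs: 509.625 ± 2.5·208.168 → [-10.8, 1030.0]
Outside: 1272 → excluded.
Retained (n=15): Σ = 6882, mean = 6882/15 = 458.800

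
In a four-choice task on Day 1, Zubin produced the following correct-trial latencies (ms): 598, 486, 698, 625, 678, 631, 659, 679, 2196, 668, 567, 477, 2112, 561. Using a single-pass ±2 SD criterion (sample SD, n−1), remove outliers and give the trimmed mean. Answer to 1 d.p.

n = 14, ΣRT = 11635, M = 831.071
Σ(x−M)² = 4148202.93; s = √(4148202.93/13) = 564.883
Cutoffs: 831.071 ± 2·564.883 → [-298.7, 1960.8]
Outside: 2112, 2196 → excluded.
Retained (n=12): Σ = 7327, mean = 7327/12 = 610.583

610.6 ms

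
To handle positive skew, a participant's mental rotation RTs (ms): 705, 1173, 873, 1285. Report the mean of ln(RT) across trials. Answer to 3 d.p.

ln(RT): 6.5582, 7.0673, 6.7719, 7.1585
Σ ln(RT) = 27.5560
Mean = 27.5560/4 = 6.88899

6.889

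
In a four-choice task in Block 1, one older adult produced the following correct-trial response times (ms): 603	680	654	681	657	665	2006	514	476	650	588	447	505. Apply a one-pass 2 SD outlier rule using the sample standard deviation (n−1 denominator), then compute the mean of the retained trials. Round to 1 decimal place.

n = 13, ΣRT = 9126, M = 702.000
Σ(x−M)² = 1922794.00; s = √(1922794.00/12) = 400.291
Cutoffs: 702.000 ± 2·400.291 → [-98.6, 1502.6]
Outside: 2006 → excluded.
Retained (n=12): Σ = 7120, mean = 7120/12 = 593.333

593.3 ms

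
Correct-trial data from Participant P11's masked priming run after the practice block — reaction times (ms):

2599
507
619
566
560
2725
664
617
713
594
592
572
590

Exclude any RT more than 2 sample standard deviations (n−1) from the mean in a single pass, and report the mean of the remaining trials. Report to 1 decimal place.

599.5 ms

n = 13, ΣRT = 11918, M = 916.769
Σ(x−M)² = 7237074.31; s = √(7237074.31/12) = 776.588
Cutoffs: 916.769 ± 2·776.588 → [-636.4, 2469.9]
Outside: 2599, 2725 → excluded.
Retained (n=11): Σ = 6594, mean = 6594/11 = 599.455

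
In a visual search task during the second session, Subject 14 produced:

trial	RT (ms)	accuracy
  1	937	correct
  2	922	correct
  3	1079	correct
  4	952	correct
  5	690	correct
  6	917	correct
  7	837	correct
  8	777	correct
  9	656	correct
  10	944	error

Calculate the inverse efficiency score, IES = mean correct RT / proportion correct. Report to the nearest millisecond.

Correct trials (n=9): 937, 922, 1079, 952, 690, 917, 837, 777, 656
Mean correct RT = 7767/9 = 863.0000 ms
Proportion correct = 9/10
IES = 863.0000 / (9/10) = 958.889 ms

959 ms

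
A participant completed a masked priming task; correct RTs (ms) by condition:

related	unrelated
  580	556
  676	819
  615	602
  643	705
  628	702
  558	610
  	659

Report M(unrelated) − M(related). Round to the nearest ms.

M(related) = 3700/6 = 616.667
M(unrelated) = 4653/7 = 664.714
Difference = 664.714 − 616.667 = 48.048 ms

48 ms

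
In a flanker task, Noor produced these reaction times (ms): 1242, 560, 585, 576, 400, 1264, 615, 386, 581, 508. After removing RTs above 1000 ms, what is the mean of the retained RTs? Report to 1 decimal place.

526.4 ms

Excluded: 1242, 1264
Retained (n=8): Σ = 4211
Mean = 4211/8 = 526.3750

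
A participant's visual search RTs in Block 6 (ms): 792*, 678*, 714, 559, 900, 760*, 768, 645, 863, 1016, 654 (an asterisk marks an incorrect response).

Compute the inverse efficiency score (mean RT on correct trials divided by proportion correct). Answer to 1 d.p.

Correct trials (n=8): 714, 559, 900, 768, 645, 863, 1016, 654
Mean correct RT = 6119/8 = 764.8750 ms
Proportion correct = 8/11
IES = 764.8750 / (8/11) = 1051.703 ms

1051.7 ms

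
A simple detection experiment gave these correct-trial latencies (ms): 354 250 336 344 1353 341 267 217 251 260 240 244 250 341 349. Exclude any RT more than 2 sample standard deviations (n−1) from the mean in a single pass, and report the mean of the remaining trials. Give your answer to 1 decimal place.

288.9 ms

n = 15, ΣRT = 5397, M = 359.800
Σ(x−M)² = 1090794.40; s = √(1090794.40/14) = 279.131
Cutoffs: 359.800 ± 2·279.131 → [-198.5, 918.1]
Outside: 1353 → excluded.
Retained (n=14): Σ = 4044, mean = 4044/14 = 288.857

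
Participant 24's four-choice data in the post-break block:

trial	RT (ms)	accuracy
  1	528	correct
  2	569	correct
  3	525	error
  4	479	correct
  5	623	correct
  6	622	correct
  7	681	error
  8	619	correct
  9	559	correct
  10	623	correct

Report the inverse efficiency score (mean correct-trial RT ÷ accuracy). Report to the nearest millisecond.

Correct trials (n=8): 528, 569, 479, 623, 622, 619, 559, 623
Mean correct RT = 4622/8 = 577.7500 ms
Proportion correct = 8/10
IES = 577.7500 / (8/10) = 722.188 ms

722 ms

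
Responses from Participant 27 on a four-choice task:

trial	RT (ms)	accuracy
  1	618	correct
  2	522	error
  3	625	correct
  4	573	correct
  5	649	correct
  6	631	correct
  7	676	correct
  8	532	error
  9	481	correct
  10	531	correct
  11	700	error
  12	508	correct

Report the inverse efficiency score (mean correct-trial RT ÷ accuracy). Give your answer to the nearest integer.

784 ms

Correct trials (n=9): 618, 625, 573, 649, 631, 676, 481, 531, 508
Mean correct RT = 5292/9 = 588.0000 ms
Proportion correct = 9/12
IES = 588.0000 / (9/12) = 784.000 ms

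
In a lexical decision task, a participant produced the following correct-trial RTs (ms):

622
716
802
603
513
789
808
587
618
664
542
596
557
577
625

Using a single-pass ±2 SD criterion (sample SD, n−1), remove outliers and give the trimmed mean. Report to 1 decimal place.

n = 15, ΣRT = 9619, M = 641.267
Σ(x−M)² = 126734.93; s = √(126734.93/14) = 95.145
Cutoffs: 641.267 ± 2·95.145 → [451.0, 831.6]
No RTs fall outside the cutoffs; all 15 retained. Mean = 9619/15 = 641.267

641.3 ms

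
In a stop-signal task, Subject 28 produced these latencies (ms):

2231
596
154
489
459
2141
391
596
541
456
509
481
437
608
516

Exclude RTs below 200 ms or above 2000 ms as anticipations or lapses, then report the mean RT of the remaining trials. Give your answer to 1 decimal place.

Excluded: 154, 2141, 2231
Retained (n=12): Σ = 6079
Mean = 6079/12 = 506.5833

506.6 ms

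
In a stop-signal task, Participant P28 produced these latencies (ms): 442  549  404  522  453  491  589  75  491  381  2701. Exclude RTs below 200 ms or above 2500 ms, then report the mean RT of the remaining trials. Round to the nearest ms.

Excluded: 75, 2701
Retained (n=9): Σ = 4322
Mean = 4322/9 = 480.2222

480 ms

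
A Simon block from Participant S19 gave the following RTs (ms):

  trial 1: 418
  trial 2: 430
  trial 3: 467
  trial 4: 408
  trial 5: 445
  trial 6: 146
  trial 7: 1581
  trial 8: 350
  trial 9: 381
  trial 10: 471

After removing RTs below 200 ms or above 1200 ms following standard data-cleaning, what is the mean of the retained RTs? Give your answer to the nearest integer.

421 ms

Excluded: 146, 1581
Retained (n=8): Σ = 3370
Mean = 3370/8 = 421.2500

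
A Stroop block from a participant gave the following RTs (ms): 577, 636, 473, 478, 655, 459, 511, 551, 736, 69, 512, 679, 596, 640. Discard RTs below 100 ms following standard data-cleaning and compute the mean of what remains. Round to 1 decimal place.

Excluded: 69
Retained (n=13): Σ = 7503
Mean = 7503/13 = 577.1538

577.2 ms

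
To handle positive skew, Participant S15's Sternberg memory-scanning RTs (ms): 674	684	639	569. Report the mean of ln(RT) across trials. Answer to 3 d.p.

ln(RT): 6.5132, 6.5280, 6.4599, 6.3439
Σ ln(RT) = 25.8450
Mean = 25.8450/4 = 6.46124

6.461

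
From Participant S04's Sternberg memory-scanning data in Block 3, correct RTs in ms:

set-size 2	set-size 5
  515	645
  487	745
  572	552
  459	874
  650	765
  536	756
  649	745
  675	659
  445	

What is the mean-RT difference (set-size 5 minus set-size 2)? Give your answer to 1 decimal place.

163.4 ms

M(set-size 2) = 4988/9 = 554.222
M(set-size 5) = 5741/8 = 717.625
Difference = 717.625 − 554.222 = 163.403 ms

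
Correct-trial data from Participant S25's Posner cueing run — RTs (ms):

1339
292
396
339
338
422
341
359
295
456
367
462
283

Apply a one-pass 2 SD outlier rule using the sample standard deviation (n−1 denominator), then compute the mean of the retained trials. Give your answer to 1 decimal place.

362.5 ms

n = 13, ΣRT = 5689, M = 437.615
Σ(x−M)² = 921001.08; s = √(921001.08/12) = 277.038
Cutoffs: 437.615 ± 2·277.038 → [-116.5, 991.7]
Outside: 1339 → excluded.
Retained (n=12): Σ = 4350, mean = 4350/12 = 362.500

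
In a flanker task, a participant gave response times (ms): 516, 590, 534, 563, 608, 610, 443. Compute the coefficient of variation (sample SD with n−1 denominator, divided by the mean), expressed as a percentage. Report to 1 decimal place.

10.9%

n = 7, Σ = 3864, M = 552.0000
Σ(x−M)² = 21566.000; s = √(21566.000/6) = 59.9528
CV = 59.9528 / 552.0000 = 0.10861 = 10.861%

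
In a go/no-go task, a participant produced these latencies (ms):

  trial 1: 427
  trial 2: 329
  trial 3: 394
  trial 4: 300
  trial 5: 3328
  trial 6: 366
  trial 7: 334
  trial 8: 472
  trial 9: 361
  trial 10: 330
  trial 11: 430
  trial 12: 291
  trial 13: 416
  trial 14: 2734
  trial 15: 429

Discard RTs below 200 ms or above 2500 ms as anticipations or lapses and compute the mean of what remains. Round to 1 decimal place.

375.3 ms

Excluded: 2734, 3328
Retained (n=13): Σ = 4879
Mean = 4879/13 = 375.3077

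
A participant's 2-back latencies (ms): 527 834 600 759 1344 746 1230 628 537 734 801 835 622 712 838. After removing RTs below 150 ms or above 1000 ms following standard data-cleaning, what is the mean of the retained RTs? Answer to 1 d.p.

705.6 ms

Excluded: 1230, 1344
Retained (n=13): Σ = 9173
Mean = 9173/13 = 705.6154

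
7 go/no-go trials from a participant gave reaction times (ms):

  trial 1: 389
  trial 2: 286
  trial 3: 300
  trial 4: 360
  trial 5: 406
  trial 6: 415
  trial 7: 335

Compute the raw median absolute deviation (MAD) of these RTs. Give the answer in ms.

46 ms

Sorted: 286, 300, 335, 360, 389, 406, 415 → median = 360
|x − 360|: 29, 74, 60, 0, 46, 55, 25
Sorted deviations: 0, 25, 29, 46, 55, 60, 74 → MAD = 46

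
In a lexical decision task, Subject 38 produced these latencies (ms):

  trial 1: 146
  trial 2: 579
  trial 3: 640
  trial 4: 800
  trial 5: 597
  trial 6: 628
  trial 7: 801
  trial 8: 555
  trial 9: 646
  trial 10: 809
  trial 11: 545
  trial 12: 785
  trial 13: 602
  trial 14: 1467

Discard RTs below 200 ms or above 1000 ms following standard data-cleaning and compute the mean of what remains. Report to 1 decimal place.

665.6 ms

Excluded: 146, 1467
Retained (n=12): Σ = 7987
Mean = 7987/12 = 665.5833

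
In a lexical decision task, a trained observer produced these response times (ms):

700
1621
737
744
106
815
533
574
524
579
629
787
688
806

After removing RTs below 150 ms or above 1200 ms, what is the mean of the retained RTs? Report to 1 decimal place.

Excluded: 106, 1621
Retained (n=12): Σ = 8116
Mean = 8116/12 = 676.3333

676.3 ms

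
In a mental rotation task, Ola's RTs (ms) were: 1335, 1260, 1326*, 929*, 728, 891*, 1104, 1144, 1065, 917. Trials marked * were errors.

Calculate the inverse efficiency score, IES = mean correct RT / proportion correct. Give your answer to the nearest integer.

1541 ms

Correct trials (n=7): 1335, 1260, 728, 1104, 1144, 1065, 917
Mean correct RT = 7553/7 = 1079.0000 ms
Proportion correct = 7/10
IES = 1079.0000 / (7/10) = 1541.429 ms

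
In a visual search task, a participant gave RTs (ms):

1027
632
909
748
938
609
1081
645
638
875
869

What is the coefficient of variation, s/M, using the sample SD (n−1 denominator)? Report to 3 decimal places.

0.208

n = 11, Σ = 8971, M = 815.5455
Σ(x−M)² = 286820.727; s = √(286820.727/10) = 169.3578
CV = 169.3578 / 815.5455 = 0.20766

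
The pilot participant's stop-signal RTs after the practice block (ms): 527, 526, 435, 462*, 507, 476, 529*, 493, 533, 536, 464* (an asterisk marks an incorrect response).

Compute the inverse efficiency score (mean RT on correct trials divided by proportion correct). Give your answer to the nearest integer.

693 ms

Correct trials (n=8): 527, 526, 435, 507, 476, 493, 533, 536
Mean correct RT = 4033/8 = 504.1250 ms
Proportion correct = 8/11
IES = 504.1250 / (8/11) = 693.172 ms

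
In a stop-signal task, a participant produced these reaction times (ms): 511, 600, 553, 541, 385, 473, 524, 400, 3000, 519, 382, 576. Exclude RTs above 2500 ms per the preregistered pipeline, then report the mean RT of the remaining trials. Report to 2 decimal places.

496.73 ms

Excluded: 3000
Retained (n=11): Σ = 5464
Mean = 5464/11 = 496.7273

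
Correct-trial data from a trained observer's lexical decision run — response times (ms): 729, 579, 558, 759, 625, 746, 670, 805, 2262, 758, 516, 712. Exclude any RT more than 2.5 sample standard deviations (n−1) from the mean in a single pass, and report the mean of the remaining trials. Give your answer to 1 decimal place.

n = 12, ΣRT = 9719, M = 809.917
Σ(x−M)² = 2391020.92; s = √(2391020.92/11) = 466.225
Cutoffs: 809.917 ± 2.5·466.225 → [-355.6, 1975.5]
Outside: 2262 → excluded.
Retained (n=11): Σ = 7457, mean = 7457/11 = 677.909

677.9 ms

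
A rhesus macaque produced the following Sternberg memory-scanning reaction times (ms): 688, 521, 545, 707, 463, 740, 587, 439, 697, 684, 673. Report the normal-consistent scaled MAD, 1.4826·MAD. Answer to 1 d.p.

99.3 ms

Sorted: 439, 463, 521, 545, 587, 673, 684, 688, 697, 707, 740 → median = 673
|x − 673| sorted: 0, 11, 15, 24, 34, 67, 86, 128, 152, 210, 234 → MAD = 67
Robust SD ≈ 1.4826 × 67 = 99.334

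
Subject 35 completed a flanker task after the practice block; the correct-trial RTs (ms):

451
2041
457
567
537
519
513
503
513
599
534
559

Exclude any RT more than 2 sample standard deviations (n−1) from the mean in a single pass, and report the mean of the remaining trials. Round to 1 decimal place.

522.9 ms

n = 12, ΣRT = 7793, M = 649.417
Σ(x−M)² = 2132030.92; s = √(2132030.92/11) = 440.251
Cutoffs: 649.417 ± 2·440.251 → [-231.1, 1529.9]
Outside: 2041 → excluded.
Retained (n=11): Σ = 5752, mean = 5752/11 = 522.909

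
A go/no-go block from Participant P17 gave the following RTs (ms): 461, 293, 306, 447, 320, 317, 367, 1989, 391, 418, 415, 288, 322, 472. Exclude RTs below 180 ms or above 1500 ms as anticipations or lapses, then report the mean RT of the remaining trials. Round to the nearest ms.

Excluded: 1989
Retained (n=13): Σ = 4817
Mean = 4817/13 = 370.5385

371 ms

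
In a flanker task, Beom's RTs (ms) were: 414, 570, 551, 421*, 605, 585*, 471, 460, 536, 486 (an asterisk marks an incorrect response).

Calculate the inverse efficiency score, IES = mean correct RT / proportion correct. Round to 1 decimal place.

Correct trials (n=8): 414, 570, 551, 605, 471, 460, 536, 486
Mean correct RT = 4093/8 = 511.6250 ms
Proportion correct = 8/10
IES = 511.6250 / (8/10) = 639.531 ms

639.5 ms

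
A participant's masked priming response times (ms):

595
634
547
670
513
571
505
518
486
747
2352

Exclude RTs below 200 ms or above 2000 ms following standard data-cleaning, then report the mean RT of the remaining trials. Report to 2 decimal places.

Excluded: 2352
Retained (n=10): Σ = 5786
Mean = 5786/10 = 578.6000

578.60 ms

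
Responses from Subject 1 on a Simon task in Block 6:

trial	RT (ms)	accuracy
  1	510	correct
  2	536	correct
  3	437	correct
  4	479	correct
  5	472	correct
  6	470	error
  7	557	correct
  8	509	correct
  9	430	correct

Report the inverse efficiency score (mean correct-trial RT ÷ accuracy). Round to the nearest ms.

Correct trials (n=8): 510, 536, 437, 479, 472, 557, 509, 430
Mean correct RT = 3930/8 = 491.2500 ms
Proportion correct = 8/9
IES = 491.2500 / (8/9) = 552.656 ms

553 ms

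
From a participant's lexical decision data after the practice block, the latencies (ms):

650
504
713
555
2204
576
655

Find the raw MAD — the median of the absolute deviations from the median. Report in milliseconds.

Sorted: 504, 555, 576, 650, 655, 713, 2204 → median = 650
|x − 650|: 0, 146, 63, 95, 1554, 74, 5
Sorted deviations: 0, 5, 63, 74, 95, 146, 1554 → MAD = 74

74 ms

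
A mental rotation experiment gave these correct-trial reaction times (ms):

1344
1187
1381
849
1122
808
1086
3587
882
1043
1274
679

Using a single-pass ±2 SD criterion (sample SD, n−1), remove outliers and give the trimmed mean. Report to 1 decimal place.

1059.5 ms

n = 12, ΣRT = 15242, M = 1270.167
Σ(x−M)² = 6390989.67; s = √(6390989.67/11) = 762.233
Cutoffs: 1270.167 ± 2·762.233 → [-254.3, 2794.6]
Outside: 3587 → excluded.
Retained (n=11): Σ = 11655, mean = 11655/11 = 1059.545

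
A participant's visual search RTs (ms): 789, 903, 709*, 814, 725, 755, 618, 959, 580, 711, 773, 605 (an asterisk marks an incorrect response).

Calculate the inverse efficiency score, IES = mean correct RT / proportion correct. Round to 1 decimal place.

Correct trials (n=11): 789, 903, 814, 725, 755, 618, 959, 580, 711, 773, 605
Mean correct RT = 8232/11 = 748.3636 ms
Proportion correct = 11/12
IES = 748.3636 / (11/12) = 816.397 ms

816.4 ms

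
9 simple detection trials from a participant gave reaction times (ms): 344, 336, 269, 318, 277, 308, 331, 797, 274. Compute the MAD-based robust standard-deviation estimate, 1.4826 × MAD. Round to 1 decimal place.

38.5 ms

Sorted: 269, 274, 277, 308, 318, 331, 336, 344, 797 → median = 318
|x − 318| sorted: 0, 10, 13, 18, 26, 41, 44, 49, 479 → MAD = 26
Robust SD ≈ 1.4826 × 26 = 38.548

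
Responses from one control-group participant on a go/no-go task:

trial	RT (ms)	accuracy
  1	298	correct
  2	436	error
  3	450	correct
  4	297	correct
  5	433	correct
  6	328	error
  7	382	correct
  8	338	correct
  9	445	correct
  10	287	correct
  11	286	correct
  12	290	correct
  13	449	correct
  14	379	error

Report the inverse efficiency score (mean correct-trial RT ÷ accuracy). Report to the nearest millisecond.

458 ms

Correct trials (n=11): 298, 450, 297, 433, 382, 338, 445, 287, 286, 290, 449
Mean correct RT = 3955/11 = 359.5455 ms
Proportion correct = 11/14
IES = 359.5455 / (11/14) = 457.603 ms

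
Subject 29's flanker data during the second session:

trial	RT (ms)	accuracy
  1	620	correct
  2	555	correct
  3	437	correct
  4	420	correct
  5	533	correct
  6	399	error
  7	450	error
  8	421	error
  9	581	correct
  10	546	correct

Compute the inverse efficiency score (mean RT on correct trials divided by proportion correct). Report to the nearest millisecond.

753 ms

Correct trials (n=7): 620, 555, 437, 420, 533, 581, 546
Mean correct RT = 3692/7 = 527.4286 ms
Proportion correct = 7/10
IES = 527.4286 / (7/10) = 753.469 ms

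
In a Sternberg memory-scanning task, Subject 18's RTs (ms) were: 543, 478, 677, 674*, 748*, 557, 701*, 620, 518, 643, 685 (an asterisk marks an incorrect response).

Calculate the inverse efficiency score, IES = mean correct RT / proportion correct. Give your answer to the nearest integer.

811 ms

Correct trials (n=8): 543, 478, 677, 557, 620, 518, 643, 685
Mean correct RT = 4721/8 = 590.1250 ms
Proportion correct = 8/11
IES = 590.1250 / (8/11) = 811.422 ms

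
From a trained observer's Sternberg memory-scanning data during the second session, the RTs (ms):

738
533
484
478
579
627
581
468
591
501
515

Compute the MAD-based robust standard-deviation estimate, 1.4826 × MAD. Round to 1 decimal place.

72.6 ms

Sorted: 468, 478, 484, 501, 515, 533, 579, 581, 591, 627, 738 → median = 533
|x − 533| sorted: 0, 18, 32, 46, 48, 49, 55, 58, 65, 94, 205 → MAD = 49
Robust SD ≈ 1.4826 × 49 = 72.647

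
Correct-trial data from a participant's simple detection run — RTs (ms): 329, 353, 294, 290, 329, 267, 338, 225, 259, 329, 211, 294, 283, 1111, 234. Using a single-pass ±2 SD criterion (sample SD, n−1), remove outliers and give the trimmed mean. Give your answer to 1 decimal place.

n = 15, ΣRT = 5146, M = 343.067
Σ(x−M)² = 657808.93; s = √(657808.93/14) = 216.763
Cutoffs: 343.067 ± 2·216.763 → [-90.5, 776.6]
Outside: 1111 → excluded.
Retained (n=14): Σ = 4035, mean = 4035/14 = 288.214

288.2 ms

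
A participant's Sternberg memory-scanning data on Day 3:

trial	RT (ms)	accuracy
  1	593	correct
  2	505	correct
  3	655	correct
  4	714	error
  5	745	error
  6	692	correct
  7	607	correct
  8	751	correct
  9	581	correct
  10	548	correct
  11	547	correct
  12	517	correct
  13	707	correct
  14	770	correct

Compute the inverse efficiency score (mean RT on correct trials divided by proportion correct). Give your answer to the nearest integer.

727 ms

Correct trials (n=12): 593, 505, 655, 692, 607, 751, 581, 548, 547, 517, 707, 770
Mean correct RT = 7473/12 = 622.7500 ms
Proportion correct = 12/14
IES = 622.7500 / (12/14) = 726.542 ms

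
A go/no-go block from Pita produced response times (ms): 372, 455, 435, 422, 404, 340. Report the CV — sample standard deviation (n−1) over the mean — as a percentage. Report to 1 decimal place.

10.5%

n = 6, Σ = 2428, M = 404.6667
Σ(x−M)² = 9003.333; s = √(9003.333/5) = 42.4343
CV = 42.4343 / 404.6667 = 0.10486 = 10.486%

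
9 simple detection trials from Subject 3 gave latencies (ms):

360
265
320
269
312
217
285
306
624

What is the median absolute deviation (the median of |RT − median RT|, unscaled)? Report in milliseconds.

37 ms

Sorted: 217, 265, 269, 285, 306, 312, 320, 360, 624 → median = 306
|x − 306|: 54, 41, 14, 37, 6, 89, 21, 0, 318
Sorted deviations: 0, 6, 14, 21, 37, 41, 54, 89, 318 → MAD = 37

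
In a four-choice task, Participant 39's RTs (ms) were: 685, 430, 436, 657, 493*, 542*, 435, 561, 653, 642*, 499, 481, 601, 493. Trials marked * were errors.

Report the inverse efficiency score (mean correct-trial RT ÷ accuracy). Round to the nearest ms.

686 ms

Correct trials (n=11): 685, 430, 436, 657, 435, 561, 653, 499, 481, 601, 493
Mean correct RT = 5931/11 = 539.1818 ms
Proportion correct = 11/14
IES = 539.1818 / (11/14) = 686.231 ms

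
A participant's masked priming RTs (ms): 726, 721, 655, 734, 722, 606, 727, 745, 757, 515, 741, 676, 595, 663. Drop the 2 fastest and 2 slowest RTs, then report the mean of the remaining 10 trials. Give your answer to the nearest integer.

Sorted: 515, 595, 606, 655, 663, 676, 721, 722, 726, 727, 734, 741, 745, 757
Drop lowest 2 (515, 595) and highest 2 (745, 757)
Remaining (n=10): Σ = 6971, mean = 6971/10 = 697.100

697 ms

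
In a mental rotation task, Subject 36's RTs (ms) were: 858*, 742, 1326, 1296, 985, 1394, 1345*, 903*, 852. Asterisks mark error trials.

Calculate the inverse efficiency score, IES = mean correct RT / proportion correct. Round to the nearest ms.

Correct trials (n=6): 742, 1326, 1296, 985, 1394, 852
Mean correct RT = 6595/6 = 1099.1667 ms
Proportion correct = 6/9
IES = 1099.1667 / (6/9) = 1648.750 ms

1649 ms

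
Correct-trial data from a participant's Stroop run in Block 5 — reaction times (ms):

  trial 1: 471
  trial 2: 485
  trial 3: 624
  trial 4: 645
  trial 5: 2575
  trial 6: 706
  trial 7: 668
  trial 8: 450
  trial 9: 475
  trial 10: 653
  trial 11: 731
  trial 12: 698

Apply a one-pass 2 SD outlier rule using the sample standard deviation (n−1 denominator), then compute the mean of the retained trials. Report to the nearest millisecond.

n = 12, ΣRT = 9181, M = 765.083
Σ(x−M)² = 3689620.92; s = √(3689620.92/11) = 579.155
Cutoffs: 765.083 ± 2·579.155 → [-393.2, 1923.4]
Outside: 2575 → excluded.
Retained (n=11): Σ = 6606, mean = 6606/11 = 600.545

601 ms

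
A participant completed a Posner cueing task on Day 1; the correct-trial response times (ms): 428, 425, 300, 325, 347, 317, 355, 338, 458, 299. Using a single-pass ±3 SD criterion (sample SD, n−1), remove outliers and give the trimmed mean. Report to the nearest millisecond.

n = 10, ΣRT = 3592, M = 359.200
Σ(x−M)² = 29519.60; s = √(29519.60/9) = 57.271
Cutoffs: 359.200 ± 3·57.271 → [187.4, 531.0]
No RTs fall outside the cutoffs; all 10 retained. Mean = 3592/10 = 359.200

359 ms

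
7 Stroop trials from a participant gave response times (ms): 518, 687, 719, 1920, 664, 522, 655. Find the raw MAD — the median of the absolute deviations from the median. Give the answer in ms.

Sorted: 518, 522, 655, 664, 687, 719, 1920 → median = 664
|x − 664|: 146, 23, 55, 1256, 0, 142, 9
Sorted deviations: 0, 9, 23, 55, 142, 146, 1256 → MAD = 55

55 ms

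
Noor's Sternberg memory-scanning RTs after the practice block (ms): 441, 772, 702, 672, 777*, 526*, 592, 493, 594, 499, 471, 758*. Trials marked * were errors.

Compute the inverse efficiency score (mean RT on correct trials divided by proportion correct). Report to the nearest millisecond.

Correct trials (n=9): 441, 772, 702, 672, 592, 493, 594, 499, 471
Mean correct RT = 5236/9 = 581.7778 ms
Proportion correct = 9/12
IES = 581.7778 / (9/12) = 775.704 ms

776 ms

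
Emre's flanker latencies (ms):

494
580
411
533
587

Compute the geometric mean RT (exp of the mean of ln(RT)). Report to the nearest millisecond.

ln(RT): 6.2025, 6.3630, 6.0186, 6.2785, 6.3750
Mean ln(RT) = 31.2377/5 = 6.24754
Geometric mean = exp(6.24754) = 516.74 ms

517 ms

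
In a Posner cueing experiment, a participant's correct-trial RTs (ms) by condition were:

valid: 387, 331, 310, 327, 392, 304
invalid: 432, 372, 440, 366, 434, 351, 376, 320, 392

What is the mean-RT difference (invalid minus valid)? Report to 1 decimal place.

45.2 ms

M(valid) = 2051/6 = 341.833
M(invalid) = 3483/9 = 387.000
Difference = 387.000 − 341.833 = 45.167 ms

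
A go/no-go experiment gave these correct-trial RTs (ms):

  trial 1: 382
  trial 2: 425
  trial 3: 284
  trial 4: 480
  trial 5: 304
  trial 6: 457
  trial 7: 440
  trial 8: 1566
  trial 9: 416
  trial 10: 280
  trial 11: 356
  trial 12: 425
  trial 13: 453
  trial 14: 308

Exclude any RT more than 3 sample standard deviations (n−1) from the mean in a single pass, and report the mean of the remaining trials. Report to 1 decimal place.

n = 14, ΣRT = 6576, M = 469.714
Σ(x−M)² = 1354874.86; s = √(1354874.86/13) = 322.833
Cutoffs: 469.714 ± 3·322.833 → [-498.8, 1438.2]
Outside: 1566 → excluded.
Retained (n=13): Σ = 5010, mean = 5010/13 = 385.385

385.4 ms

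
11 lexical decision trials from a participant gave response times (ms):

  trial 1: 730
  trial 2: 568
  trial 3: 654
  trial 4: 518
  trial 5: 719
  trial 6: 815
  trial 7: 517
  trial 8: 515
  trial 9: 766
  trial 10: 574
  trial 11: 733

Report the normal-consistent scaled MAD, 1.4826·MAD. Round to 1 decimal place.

127.5 ms

Sorted: 515, 517, 518, 568, 574, 654, 719, 730, 733, 766, 815 → median = 654
|x − 654| sorted: 0, 65, 76, 79, 80, 86, 112, 136, 137, 139, 161 → MAD = 86
Robust SD ≈ 1.4826 × 86 = 127.504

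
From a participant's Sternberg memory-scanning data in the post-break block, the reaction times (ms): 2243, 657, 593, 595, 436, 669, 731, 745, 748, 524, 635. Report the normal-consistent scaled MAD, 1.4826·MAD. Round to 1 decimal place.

Sorted: 436, 524, 593, 595, 635, 657, 669, 731, 745, 748, 2243 → median = 657
|x − 657| sorted: 0, 12, 22, 62, 64, 74, 88, 91, 133, 221, 1586 → MAD = 74
Robust SD ≈ 1.4826 × 74 = 109.712

109.7 ms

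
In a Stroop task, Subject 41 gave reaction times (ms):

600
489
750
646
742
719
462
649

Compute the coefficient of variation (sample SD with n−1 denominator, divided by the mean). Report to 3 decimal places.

n = 8, Σ = 5057, M = 632.1250
Σ(x−M)² = 84450.875; s = √(84450.875/7) = 109.8381
CV = 109.8381 / 632.1250 = 0.17376

0.174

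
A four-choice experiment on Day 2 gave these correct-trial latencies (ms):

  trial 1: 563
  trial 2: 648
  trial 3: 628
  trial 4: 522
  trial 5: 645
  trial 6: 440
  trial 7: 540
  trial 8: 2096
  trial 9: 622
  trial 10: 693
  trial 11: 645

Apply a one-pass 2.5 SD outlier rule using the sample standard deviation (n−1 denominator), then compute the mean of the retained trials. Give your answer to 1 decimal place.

n = 11, ΣRT = 8042, M = 731.091
Σ(x−M)² = 2101906.91; s = √(2101906.91/10) = 458.466
Cutoffs: 731.091 ± 2.5·458.466 → [-415.1, 1877.3]
Outside: 2096 → excluded.
Retained (n=10): Σ = 5946, mean = 5946/10 = 594.600

594.6 ms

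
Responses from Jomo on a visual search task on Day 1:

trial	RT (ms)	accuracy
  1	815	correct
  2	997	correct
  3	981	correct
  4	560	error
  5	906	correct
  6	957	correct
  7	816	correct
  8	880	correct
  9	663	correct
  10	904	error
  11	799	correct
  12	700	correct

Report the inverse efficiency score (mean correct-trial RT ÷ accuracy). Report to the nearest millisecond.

Correct trials (n=10): 815, 997, 981, 906, 957, 816, 880, 663, 799, 700
Mean correct RT = 8514/10 = 851.4000 ms
Proportion correct = 10/12
IES = 851.4000 / (10/12) = 1021.680 ms

1022 ms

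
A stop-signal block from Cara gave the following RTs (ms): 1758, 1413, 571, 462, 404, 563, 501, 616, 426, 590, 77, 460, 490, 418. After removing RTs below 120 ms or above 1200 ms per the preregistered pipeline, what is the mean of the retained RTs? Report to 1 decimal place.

Excluded: 77, 1413, 1758
Retained (n=11): Σ = 5501
Mean = 5501/11 = 500.0909

500.1 ms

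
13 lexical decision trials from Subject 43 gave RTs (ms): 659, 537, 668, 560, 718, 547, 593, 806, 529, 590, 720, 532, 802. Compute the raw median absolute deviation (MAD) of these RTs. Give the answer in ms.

64 ms

Sorted: 529, 532, 537, 547, 560, 590, 593, 659, 668, 718, 720, 802, 806 → median = 593
|x − 593|: 66, 56, 75, 33, 125, 46, 0, 213, 64, 3, 127, 61, 209
Sorted deviations: 0, 3, 33, 46, 56, 61, 64, 66, 75, 125, 127, 209, 213 → MAD = 64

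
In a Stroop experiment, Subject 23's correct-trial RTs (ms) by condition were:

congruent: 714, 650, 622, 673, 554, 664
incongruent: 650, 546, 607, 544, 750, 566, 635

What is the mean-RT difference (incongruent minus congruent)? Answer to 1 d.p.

-32.2 ms

M(congruent) = 3877/6 = 646.167
M(incongruent) = 4298/7 = 614.000
Difference = 614.000 − 646.167 = -32.167 ms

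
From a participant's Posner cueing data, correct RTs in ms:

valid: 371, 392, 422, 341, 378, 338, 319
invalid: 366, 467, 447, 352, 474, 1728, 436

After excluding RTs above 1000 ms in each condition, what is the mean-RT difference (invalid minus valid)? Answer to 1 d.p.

57.8 ms

invalid: exclude 1728
M(valid) = 2561/7 = 365.857
M(invalid) = 2542/6 = 423.667
Difference = 423.667 − 365.857 = 57.810 ms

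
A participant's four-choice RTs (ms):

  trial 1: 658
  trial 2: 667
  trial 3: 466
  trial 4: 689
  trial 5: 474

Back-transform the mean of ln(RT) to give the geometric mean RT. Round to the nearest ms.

582 ms

ln(RT): 6.4892, 6.5028, 6.1442, 6.5352, 6.1612
Mean ln(RT) = 31.8326/5 = 6.36653
Geometric mean = exp(6.36653) = 582.03 ms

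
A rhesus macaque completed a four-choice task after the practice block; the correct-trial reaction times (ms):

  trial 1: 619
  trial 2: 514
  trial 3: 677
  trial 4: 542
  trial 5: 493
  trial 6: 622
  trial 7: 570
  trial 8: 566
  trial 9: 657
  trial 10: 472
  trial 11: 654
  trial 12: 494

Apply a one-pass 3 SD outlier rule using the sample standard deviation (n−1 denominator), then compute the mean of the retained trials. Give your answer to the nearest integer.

n = 12, ΣRT = 6880, M = 573.333
Σ(x−M)² = 56290.67; s = √(56290.67/11) = 71.536
Cutoffs: 573.333 ± 3·71.536 → [358.7, 787.9]
No RTs fall outside the cutoffs; all 12 retained. Mean = 6880/12 = 573.333

573 ms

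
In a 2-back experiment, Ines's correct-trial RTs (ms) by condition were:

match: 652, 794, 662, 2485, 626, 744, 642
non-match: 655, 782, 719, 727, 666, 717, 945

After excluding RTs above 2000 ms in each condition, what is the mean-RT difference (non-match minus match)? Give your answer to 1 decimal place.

57.8 ms

match: exclude 2485
M(match) = 4120/6 = 686.667
M(non-match) = 5211/7 = 744.429
Difference = 744.429 − 686.667 = 57.762 ms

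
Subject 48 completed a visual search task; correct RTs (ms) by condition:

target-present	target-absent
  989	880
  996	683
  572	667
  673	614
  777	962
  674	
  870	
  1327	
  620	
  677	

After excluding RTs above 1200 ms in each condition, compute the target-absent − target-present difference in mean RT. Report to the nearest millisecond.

target-present: exclude 1327
M(target-present) = 6848/9 = 760.889
M(target-absent) = 3806/5 = 761.200
Difference = 761.200 − 760.889 = 0.311 ms

0 ms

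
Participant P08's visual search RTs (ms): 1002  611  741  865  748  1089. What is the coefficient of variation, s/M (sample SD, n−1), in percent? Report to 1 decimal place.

21.2%

n = 6, Σ = 5056, M = 842.6667
Σ(x−M)² = 159533.333; s = √(159533.333/5) = 178.6244
CV = 178.6244 / 842.6667 = 0.21198 = 21.198%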